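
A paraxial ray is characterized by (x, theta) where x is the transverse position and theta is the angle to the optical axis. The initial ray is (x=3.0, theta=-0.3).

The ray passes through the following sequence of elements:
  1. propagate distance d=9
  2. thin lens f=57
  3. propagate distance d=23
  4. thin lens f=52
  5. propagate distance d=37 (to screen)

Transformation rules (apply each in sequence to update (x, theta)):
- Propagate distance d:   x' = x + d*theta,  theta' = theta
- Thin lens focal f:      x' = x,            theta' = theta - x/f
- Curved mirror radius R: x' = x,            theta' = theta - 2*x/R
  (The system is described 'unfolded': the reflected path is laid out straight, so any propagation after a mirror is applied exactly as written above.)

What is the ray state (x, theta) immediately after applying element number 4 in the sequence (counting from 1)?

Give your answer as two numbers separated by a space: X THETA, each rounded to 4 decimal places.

Initial: x=3.0000 theta=-0.3000
After 1 (propagate distance d=9): x=0.3000 theta=-0.3000
After 2 (thin lens f=57): x=0.3000 theta=-29/95 (≈-0.3053)
After 3 (propagate distance d=23): x=-1277/190 (≈-6.7211) theta=-29/95 (≈-0.3053)
After 4 (thin lens f=52): x=-1277/190 (≈-6.7211) theta=-1739/9880 (≈-0.1760)
Rounded to 4 decimal places: x = -6.7211, theta = -0.1760

Answer: -6.7211 -0.1760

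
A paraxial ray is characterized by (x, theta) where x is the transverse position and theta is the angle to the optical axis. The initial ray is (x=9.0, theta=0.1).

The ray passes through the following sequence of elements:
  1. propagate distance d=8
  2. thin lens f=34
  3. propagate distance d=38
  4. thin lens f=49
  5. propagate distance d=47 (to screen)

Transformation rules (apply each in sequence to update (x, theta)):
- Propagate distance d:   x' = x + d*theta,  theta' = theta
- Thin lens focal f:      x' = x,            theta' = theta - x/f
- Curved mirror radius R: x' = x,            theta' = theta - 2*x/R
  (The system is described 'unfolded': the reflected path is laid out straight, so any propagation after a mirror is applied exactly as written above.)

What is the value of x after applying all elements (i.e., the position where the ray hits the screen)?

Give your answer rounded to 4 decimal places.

Answer: -8.7390

Derivation:
Initial: x=9.0000 theta=0.1000
After 1 (propagate distance d=8): x=9.8000 theta=0.1000
After 2 (thin lens f=34): x=9.8000 theta=-16/85 (≈-0.1882)
After 3 (propagate distance d=38): x=45/17 (≈2.6471) theta=-16/85 (≈-0.1882)
After 4 (thin lens f=49): x=45/17 (≈2.6471) theta=-1009/4165 (≈-0.2423)
After 5 (propagate distance d=47 (to screen)): x=-36398/4165 (≈-8.7390) theta=-1009/4165 (≈-0.2423)
Rounded to 4 decimal places: x = -8.7390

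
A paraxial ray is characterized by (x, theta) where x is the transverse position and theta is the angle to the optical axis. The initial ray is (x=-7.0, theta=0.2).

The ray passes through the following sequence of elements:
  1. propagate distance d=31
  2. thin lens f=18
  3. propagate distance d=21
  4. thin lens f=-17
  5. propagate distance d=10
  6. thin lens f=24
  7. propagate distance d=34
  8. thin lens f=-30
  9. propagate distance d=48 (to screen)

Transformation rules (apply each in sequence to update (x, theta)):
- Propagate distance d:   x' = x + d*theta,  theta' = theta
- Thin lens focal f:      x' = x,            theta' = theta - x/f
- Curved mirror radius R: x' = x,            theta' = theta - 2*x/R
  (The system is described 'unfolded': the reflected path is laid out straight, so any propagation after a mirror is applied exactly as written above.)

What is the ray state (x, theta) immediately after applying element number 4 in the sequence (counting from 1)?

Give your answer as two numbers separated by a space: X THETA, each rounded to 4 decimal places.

Initial: x=-7.0000 theta=0.2000
After 1 (propagate distance d=31): x=-0.8000 theta=0.2000
After 2 (thin lens f=18): x=-0.8000 theta=11/45 (≈0.2444)
After 3 (propagate distance d=21): x=13/3 (≈4.3333) theta=11/45 (≈0.2444)
After 4 (thin lens f=-17): x=13/3 (≈4.3333) theta=382/765 (≈0.4993)
Rounded to 4 decimal places: x = 4.3333, theta = 0.4993

Answer: 4.3333 0.4993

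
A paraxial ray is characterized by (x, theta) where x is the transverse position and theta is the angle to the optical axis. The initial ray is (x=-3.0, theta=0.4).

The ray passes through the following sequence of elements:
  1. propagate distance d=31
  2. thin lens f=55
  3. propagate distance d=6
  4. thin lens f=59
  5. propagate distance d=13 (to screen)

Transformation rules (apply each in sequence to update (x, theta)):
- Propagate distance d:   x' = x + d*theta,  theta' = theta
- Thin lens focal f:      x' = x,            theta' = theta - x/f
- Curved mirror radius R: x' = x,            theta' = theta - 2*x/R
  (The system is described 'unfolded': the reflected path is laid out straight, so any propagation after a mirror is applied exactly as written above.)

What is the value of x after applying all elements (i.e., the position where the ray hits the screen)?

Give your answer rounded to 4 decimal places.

Answer: 11.3787

Derivation:
Initial: x=-3.0000 theta=0.4000
After 1 (propagate distance d=31): x=9.4000 theta=0.4000
After 2 (thin lens f=55): x=9.4000 theta=63/275 (≈0.2291)
After 3 (propagate distance d=6): x=2963/275 (≈10.7745) theta=63/275 (≈0.2291)
After 4 (thin lens f=59): x=2963/275 (≈10.7745) theta=754/16225 (≈0.0465)
After 5 (propagate distance d=13 (to screen)): x=184619/16225 (≈11.3787) theta=754/16225 (≈0.0465)
Rounded to 4 decimal places: x = 11.3787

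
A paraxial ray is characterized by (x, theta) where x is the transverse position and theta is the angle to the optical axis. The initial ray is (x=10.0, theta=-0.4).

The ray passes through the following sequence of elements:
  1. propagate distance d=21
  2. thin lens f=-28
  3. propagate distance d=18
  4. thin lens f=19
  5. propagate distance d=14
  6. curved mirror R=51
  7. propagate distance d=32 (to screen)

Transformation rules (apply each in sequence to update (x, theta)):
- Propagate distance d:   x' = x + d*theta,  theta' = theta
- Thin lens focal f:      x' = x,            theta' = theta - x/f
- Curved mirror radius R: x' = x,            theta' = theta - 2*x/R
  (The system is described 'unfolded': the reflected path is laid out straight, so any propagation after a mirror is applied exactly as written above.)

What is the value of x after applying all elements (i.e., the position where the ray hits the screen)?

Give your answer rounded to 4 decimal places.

Initial: x=10.0000 theta=-0.4000
After 1 (propagate distance d=21): x=1.6000 theta=-0.4000
After 2 (thin lens f=-28): x=1.6000 theta=-12/35 (≈-0.3429)
After 3 (propagate distance d=18): x=-32/7 (≈-4.5714) theta=-12/35 (≈-0.3429)
After 4 (thin lens f=19): x=-32/7 (≈-4.5714) theta=-68/665 (≈-0.1023)
After 5 (propagate distance d=14): x=-3992/665 (≈-6.0030) theta=-68/665 (≈-0.1023)
After 6 (curved mirror R=51): x=-3992/665 (≈-6.0030) theta=4516/33915 (≈0.1332)
After 7 (propagate distance d=32 (to screen)): x=-1688/969 (≈-1.7420) theta=4516/33915 (≈0.1332)
Rounded to 4 decimal places: x = -1.7420

Answer: -1.7420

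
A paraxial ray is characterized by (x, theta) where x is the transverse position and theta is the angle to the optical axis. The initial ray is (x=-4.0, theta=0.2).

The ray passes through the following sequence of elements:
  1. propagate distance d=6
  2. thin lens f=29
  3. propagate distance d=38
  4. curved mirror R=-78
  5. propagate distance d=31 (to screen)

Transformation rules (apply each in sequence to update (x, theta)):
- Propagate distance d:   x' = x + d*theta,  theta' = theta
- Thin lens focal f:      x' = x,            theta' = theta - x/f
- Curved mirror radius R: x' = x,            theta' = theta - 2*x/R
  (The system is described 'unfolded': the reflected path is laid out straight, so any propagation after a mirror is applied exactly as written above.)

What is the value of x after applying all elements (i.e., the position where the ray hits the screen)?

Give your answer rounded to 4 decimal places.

Initial: x=-4.0000 theta=0.2000
After 1 (propagate distance d=6): x=-2.8000 theta=0.2000
After 2 (thin lens f=29): x=-2.8000 theta=43/145 (≈0.2966)
After 3 (propagate distance d=38): x=1228/145 (≈8.4690) theta=43/145 (≈0.2966)
After 4 (curved mirror R=-78): x=1228/145 (≈8.4690) theta=581/1131 (≈0.5137)
After 5 (propagate distance d=31 (to screen)): x=137947/5655 (≈24.3938) theta=581/1131 (≈0.5137)
Rounded to 4 decimal places: x = 24.3938

Answer: 24.3938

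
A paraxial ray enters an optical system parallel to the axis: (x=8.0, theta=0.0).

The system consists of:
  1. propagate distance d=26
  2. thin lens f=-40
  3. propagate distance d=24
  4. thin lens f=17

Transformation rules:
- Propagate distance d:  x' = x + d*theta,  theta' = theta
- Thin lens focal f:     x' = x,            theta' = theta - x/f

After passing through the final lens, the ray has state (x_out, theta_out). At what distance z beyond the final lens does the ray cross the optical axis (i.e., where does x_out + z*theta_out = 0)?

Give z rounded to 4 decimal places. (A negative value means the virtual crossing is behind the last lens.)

Initial: x=8.0000 theta=0.0000
After 1 (propagate distance d=26): x=8.0000 theta=0.0000
After 2 (thin lens f=-40): x=8.0000 theta=0.2000
After 3 (propagate distance d=24): x=12.8000 theta=0.2000
After 4 (thin lens f=17): x=12.8000 theta=-47/85 (≈-0.5529)
z_focus = -x_out/theta_out = -(12.8000)/(-47/85) = 1088/47 ≈ 23.1489
Rounded to 4 decimal places: z = 23.1489

Answer: 23.1489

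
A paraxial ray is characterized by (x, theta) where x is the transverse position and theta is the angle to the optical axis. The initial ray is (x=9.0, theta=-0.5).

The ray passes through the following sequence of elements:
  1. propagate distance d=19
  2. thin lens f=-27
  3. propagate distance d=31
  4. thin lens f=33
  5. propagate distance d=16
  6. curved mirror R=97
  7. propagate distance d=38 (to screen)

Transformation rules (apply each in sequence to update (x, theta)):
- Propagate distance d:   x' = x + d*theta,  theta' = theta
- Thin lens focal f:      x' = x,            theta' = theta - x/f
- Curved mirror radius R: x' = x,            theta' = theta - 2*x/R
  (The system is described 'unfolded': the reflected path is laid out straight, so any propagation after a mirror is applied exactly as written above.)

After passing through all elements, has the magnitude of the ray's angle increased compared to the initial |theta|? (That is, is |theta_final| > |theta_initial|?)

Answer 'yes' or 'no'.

Initial: x=9.0000 theta=-0.5000
After 1 (propagate distance d=19): x=-0.5000 theta=-0.5000
After 2 (thin lens f=-27): x=-0.5000 theta=-14/27 (≈-0.5185)
After 3 (propagate distance d=31): x=-895/54 (≈-16.5741) theta=-14/27 (≈-0.5185)
After 4 (thin lens f=33): x=-895/54 (≈-16.5741) theta=-29/1782 (≈-0.0163)
After 5 (propagate distance d=16): x=-29999/1782 (≈-16.8345) theta=-29/1782 (≈-0.0163)
After 6 (curved mirror R=97): x=-29999/1782 (≈-16.8345) theta=57185/172854 (≈0.3308)
After 7 (propagate distance d=38 (to screen)): x=-736873/172854 (≈-4.2630) theta=57185/172854 (≈0.3308)
|theta_initial|=0.5000 |theta_final|=57185/172854 (≈0.3308) -> not increased

Answer: no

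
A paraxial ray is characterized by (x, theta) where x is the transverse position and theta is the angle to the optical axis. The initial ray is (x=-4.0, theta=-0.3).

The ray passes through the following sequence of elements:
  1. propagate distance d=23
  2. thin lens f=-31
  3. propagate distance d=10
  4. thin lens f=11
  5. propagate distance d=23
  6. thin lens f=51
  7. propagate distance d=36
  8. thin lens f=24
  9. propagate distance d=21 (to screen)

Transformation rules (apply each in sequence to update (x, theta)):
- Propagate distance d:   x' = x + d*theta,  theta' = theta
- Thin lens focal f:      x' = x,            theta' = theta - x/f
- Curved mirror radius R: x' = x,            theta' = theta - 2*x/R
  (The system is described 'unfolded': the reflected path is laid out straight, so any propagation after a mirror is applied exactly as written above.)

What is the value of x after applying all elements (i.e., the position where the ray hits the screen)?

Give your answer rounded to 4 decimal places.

Answer: 22.2530

Derivation:
Initial: x=-4.0000 theta=-0.3000
After 1 (propagate distance d=23): x=-10.9000 theta=-0.3000
After 2 (thin lens f=-31): x=-10.9000 theta=-101/155 (≈-0.6516)
After 3 (propagate distance d=10): x=-5399/310 (≈-17.4161) theta=-101/155 (≈-0.6516)
After 4 (thin lens f=11): x=-5399/310 (≈-17.4161) theta=3177/3410 (≈0.9317)
After 5 (propagate distance d=23): x=6841/1705 (≈4.0123) theta=3177/3410 (≈0.9317)
After 6 (thin lens f=51): x=6841/1705 (≈4.0123) theta=29669/34782 (≈0.8530)
After 7 (propagate distance d=36): x=1006367/28985 (≈34.7203) theta=29669/34782 (≈0.8530)
After 8 (thin lens f=24): x=1006367/28985 (≈34.7203) theta=-412987/695640 (≈-0.5937)
After 9 (propagate distance d=21 (to screen)): x=303531/13640 (≈22.2530) theta=-412987/695640 (≈-0.5937)
Rounded to 4 decimal places: x = 22.2530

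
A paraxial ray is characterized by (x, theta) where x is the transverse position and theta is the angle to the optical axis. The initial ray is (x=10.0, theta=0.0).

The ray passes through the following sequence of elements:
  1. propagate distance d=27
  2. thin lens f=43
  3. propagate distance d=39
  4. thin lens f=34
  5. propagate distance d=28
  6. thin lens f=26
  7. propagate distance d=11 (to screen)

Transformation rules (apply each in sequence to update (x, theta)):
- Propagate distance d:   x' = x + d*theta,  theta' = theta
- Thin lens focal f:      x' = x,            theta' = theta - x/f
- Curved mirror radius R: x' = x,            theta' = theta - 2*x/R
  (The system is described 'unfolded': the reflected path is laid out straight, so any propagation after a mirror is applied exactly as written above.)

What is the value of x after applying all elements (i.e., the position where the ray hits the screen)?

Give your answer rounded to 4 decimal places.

Initial: x=10.0000 theta=0.0000
After 1 (propagate distance d=27): x=10.0000 theta=0.0000
After 2 (thin lens f=43): x=10.0000 theta=-10/43 (≈-0.2326)
After 3 (propagate distance d=39): x=40/43 (≈0.9302) theta=-10/43 (≈-0.2326)
After 4 (thin lens f=34): x=40/43 (≈0.9302) theta=-190/731 (≈-0.2599)
After 5 (propagate distance d=28): x=-4640/731 (≈-6.3475) theta=-190/731 (≈-0.2599)
After 6 (thin lens f=26): x=-4640/731 (≈-6.3475) theta=-150/9503 (≈-0.0158)
After 7 (propagate distance d=11 (to screen)): x=-61970/9503 (≈-6.5211) theta=-150/9503 (≈-0.0158)
Rounded to 4 decimal places: x = -6.5211

Answer: -6.5211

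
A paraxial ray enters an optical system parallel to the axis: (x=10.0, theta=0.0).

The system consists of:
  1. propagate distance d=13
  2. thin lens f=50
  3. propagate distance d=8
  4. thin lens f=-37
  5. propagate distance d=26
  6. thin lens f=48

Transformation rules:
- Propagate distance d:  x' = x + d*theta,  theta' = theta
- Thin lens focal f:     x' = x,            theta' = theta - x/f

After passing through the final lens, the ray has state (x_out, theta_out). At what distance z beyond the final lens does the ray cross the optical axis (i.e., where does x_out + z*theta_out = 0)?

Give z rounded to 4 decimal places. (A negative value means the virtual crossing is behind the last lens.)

Answer: 55.9778

Derivation:
Initial: x=10.0000 theta=0.0000
After 1 (propagate distance d=13): x=10.0000 theta=0.0000
After 2 (thin lens f=50): x=10.0000 theta=-0.2000
After 3 (propagate distance d=8): x=8.4000 theta=-0.2000
After 4 (thin lens f=-37): x=8.4000 theta=1/37 (≈0.0270)
After 5 (propagate distance d=26): x=1684/185 (≈9.1027) theta=1/37 (≈0.0270)
After 6 (thin lens f=48): x=1684/185 (≈9.1027) theta=-361/2220 (≈-0.1626)
z_focus = -x_out/theta_out = -(1684/185)/(-361/2220) = 20208/361 ≈ 55.9778
Rounded to 4 decimal places: z = 55.9778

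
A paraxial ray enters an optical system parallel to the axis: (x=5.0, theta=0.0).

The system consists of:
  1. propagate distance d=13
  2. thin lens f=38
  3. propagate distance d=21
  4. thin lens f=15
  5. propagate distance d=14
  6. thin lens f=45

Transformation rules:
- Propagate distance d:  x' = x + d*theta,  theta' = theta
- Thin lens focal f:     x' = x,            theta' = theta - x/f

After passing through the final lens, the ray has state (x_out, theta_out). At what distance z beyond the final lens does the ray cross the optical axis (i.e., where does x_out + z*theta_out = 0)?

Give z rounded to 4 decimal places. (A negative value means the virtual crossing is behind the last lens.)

Answer: -6.9647

Derivation:
Initial: x=5.0000 theta=0.0000
After 1 (propagate distance d=13): x=5.0000 theta=0.0000
After 2 (thin lens f=38): x=5.0000 theta=-5/38 (≈-0.1316)
After 3 (propagate distance d=21): x=85/38 (≈2.2368) theta=-5/38 (≈-0.1316)
After 4 (thin lens f=15): x=85/38 (≈2.2368) theta=-16/57 (≈-0.2807)
After 5 (propagate distance d=14): x=-193/114 (≈-1.6930) theta=-16/57 (≈-0.2807)
After 6 (thin lens f=45): x=-193/114 (≈-1.6930) theta=-1247/5130 (≈-0.2431)
z_focus = -x_out/theta_out = -(-193/114)/(-1247/5130) = -8685/1247 ≈ -6.9647
Rounded to 4 decimal places: z = -6.9647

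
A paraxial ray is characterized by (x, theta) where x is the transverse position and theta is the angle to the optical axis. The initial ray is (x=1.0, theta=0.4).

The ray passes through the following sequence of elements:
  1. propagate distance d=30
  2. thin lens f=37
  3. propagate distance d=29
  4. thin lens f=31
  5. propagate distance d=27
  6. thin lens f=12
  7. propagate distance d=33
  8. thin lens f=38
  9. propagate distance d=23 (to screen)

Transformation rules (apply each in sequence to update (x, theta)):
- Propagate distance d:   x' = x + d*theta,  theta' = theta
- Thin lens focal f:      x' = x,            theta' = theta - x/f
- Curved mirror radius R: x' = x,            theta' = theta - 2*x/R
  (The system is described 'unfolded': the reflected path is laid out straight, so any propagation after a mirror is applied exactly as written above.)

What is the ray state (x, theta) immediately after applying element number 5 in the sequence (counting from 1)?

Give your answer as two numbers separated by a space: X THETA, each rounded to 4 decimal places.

Answer: 3.1730 -0.4162

Derivation:
Initial: x=1.0000 theta=0.4000
After 1 (propagate distance d=30): x=13.0000 theta=0.4000
After 2 (thin lens f=37): x=13.0000 theta=9/185 (≈0.0486)
After 3 (propagate distance d=29): x=2666/185 (≈14.4108) theta=9/185 (≈0.0486)
After 4 (thin lens f=31): x=2666/185 (≈14.4108) theta=-77/185 (≈-0.4162)
After 5 (propagate distance d=27): x=587/185 (≈3.1730) theta=-77/185 (≈-0.4162)
Rounded to 4 decimal places: x = 3.1730, theta = -0.4162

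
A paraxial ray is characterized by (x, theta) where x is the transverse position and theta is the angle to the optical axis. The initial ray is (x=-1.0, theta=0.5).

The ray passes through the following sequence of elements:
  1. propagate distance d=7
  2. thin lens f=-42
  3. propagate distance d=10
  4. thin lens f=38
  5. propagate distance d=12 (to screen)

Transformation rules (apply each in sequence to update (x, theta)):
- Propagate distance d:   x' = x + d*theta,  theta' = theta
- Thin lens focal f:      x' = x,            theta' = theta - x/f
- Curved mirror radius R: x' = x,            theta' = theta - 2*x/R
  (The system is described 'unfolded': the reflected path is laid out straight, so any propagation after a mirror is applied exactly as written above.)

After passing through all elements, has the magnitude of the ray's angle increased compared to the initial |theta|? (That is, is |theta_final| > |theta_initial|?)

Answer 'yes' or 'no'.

Answer: no

Derivation:
Initial: x=-1.0000 theta=0.5000
After 1 (propagate distance d=7): x=2.5000 theta=0.5000
After 2 (thin lens f=-42): x=2.5000 theta=47/84 (≈0.5595)
After 3 (propagate distance d=10): x=170/21 (≈8.0952) theta=47/84 (≈0.5595)
After 4 (thin lens f=38): x=170/21 (≈8.0952) theta=79/228 (≈0.3465)
After 5 (propagate distance d=12 (to screen)): x=4889/399 (≈12.2531) theta=79/228 (≈0.3465)
|theta_initial|=0.5000 |theta_final|=79/228 (≈0.3465) -> not increased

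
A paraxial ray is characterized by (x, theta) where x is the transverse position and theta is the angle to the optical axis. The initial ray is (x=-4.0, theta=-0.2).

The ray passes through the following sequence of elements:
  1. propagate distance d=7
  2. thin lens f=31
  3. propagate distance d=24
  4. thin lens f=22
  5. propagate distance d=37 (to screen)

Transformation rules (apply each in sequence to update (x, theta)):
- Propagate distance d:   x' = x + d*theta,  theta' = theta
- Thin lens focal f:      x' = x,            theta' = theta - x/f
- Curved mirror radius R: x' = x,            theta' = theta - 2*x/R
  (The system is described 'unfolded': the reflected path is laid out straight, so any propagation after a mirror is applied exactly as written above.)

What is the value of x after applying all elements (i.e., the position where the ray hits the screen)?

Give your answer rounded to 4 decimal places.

Initial: x=-4.0000 theta=-0.2000
After 1 (propagate distance d=7): x=-5.4000 theta=-0.2000
After 2 (thin lens f=31): x=-5.4000 theta=-4/155 (≈-0.0258)
After 3 (propagate distance d=24): x=-933/155 (≈-6.0194) theta=-4/155 (≈-0.0258)
After 4 (thin lens f=22): x=-933/155 (≈-6.0194) theta=169/682 (≈0.2478)
After 5 (propagate distance d=37 (to screen)): x=10739/3410 (≈3.1493) theta=169/682 (≈0.2478)
Rounded to 4 decimal places: x = 3.1493

Answer: 3.1493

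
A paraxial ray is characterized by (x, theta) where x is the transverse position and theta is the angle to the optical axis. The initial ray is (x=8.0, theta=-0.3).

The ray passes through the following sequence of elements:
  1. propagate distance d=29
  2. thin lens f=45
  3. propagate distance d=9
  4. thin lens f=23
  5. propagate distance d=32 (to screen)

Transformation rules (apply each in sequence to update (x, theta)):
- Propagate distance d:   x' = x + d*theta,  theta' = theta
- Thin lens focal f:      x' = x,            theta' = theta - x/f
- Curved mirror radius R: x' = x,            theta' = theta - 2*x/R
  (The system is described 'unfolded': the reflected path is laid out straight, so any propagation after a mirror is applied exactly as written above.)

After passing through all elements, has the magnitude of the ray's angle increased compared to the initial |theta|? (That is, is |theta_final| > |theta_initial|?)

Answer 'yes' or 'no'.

Initial: x=8.0000 theta=-0.3000
After 1 (propagate distance d=29): x=-0.7000 theta=-0.3000
After 2 (thin lens f=45): x=-0.7000 theta=-64/225 (≈-0.2844)
After 3 (propagate distance d=9): x=-3.2600 theta=-64/225 (≈-0.2844)
After 4 (thin lens f=23): x=-3.2600 theta=-1477/10350 (≈-0.1427)
After 5 (propagate distance d=32 (to screen)): x=-16201/2070 (≈-7.8266) theta=-1477/10350 (≈-0.1427)
|theta_initial|=0.3000 |theta_final|=1477/10350 (≈0.1427) -> not increased

Answer: no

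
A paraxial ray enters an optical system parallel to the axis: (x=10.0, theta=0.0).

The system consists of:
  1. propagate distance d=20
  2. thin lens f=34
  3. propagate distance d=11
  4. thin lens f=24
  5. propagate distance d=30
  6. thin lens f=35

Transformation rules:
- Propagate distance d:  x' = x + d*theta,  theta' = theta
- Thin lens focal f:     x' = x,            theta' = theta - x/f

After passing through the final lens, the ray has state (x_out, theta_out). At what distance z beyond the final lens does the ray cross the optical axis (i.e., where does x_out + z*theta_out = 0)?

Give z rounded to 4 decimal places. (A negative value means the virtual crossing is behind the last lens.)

Answer: -38.1576

Derivation:
Initial: x=10.0000 theta=0.0000
After 1 (propagate distance d=20): x=10.0000 theta=0.0000
After 2 (thin lens f=34): x=10.0000 theta=-5/17 (≈-0.2941)
After 3 (propagate distance d=11): x=115/17 (≈6.7647) theta=-5/17 (≈-0.2941)
After 4 (thin lens f=24): x=115/17 (≈6.7647) theta=-235/408 (≈-0.5760)
After 5 (propagate distance d=30): x=-715/68 (≈-10.5147) theta=-235/408 (≈-0.5760)
After 6 (thin lens f=35): x=-715/68 (≈-10.5147) theta=-787/2856 (≈-0.2756)
z_focus = -x_out/theta_out = -(-715/68)/(-787/2856) = -30030/787 ≈ -38.1576
Rounded to 4 decimal places: z = -38.1576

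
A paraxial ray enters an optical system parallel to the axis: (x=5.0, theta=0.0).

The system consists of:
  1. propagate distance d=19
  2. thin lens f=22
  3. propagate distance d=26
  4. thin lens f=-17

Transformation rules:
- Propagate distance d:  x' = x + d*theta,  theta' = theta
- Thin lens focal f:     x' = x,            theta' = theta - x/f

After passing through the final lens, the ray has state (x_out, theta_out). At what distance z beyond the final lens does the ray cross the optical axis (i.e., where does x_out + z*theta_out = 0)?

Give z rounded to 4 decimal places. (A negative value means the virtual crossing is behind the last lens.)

Answer: -3.2381

Derivation:
Initial: x=5.0000 theta=0.0000
After 1 (propagate distance d=19): x=5.0000 theta=0.0000
After 2 (thin lens f=22): x=5.0000 theta=-5/22 (≈-0.2273)
After 3 (propagate distance d=26): x=-10/11 (≈-0.9091) theta=-5/22 (≈-0.2273)
After 4 (thin lens f=-17): x=-10/11 (≈-0.9091) theta=-105/374 (≈-0.2807)
z_focus = -x_out/theta_out = -(-10/11)/(-105/374) = -68/21 ≈ -3.2381
Rounded to 4 decimal places: z = -3.2381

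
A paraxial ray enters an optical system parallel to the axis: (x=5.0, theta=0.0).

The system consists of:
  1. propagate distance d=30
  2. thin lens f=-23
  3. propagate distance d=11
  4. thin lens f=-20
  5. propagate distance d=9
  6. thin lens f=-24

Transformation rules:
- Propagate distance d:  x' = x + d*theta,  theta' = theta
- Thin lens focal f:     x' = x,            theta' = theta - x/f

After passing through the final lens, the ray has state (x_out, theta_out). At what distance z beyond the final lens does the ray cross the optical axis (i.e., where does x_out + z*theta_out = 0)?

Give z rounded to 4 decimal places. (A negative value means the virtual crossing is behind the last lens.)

Initial: x=5.0000 theta=0.0000
After 1 (propagate distance d=30): x=5.0000 theta=0.0000
After 2 (thin lens f=-23): x=5.0000 theta=5/23 (≈0.2174)
After 3 (propagate distance d=11): x=170/23 (≈7.3913) theta=5/23 (≈0.2174)
After 4 (thin lens f=-20): x=170/23 (≈7.3913) theta=27/46 (≈0.5870)
After 5 (propagate distance d=9): x=583/46 (≈12.6739) theta=27/46 (≈0.5870)
After 6 (thin lens f=-24): x=583/46 (≈12.6739) theta=1231/1104 (≈1.1150)
z_focus = -x_out/theta_out = -(583/46)/(1231/1104) = -13992/1231 ≈ -11.3664
Rounded to 4 decimal places: z = -11.3664

Answer: -11.3664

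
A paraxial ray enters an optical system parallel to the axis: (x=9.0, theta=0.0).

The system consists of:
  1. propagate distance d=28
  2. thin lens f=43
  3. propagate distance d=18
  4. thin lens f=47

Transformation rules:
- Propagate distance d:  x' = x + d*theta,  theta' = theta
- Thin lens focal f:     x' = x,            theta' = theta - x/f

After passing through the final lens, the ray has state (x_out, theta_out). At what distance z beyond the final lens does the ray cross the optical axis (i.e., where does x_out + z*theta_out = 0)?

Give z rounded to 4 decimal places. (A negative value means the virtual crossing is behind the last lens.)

Initial: x=9.0000 theta=0.0000
After 1 (propagate distance d=28): x=9.0000 theta=0.0000
After 2 (thin lens f=43): x=9.0000 theta=-9/43 (≈-0.2093)
After 3 (propagate distance d=18): x=225/43 (≈5.2326) theta=-9/43 (≈-0.2093)
After 4 (thin lens f=47): x=225/43 (≈5.2326) theta=-648/2021 (≈-0.3206)
z_focus = -x_out/theta_out = -(225/43)/(-648/2021) = 1175/72 ≈ 16.3194
Rounded to 4 decimal places: z = 16.3194

Answer: 16.3194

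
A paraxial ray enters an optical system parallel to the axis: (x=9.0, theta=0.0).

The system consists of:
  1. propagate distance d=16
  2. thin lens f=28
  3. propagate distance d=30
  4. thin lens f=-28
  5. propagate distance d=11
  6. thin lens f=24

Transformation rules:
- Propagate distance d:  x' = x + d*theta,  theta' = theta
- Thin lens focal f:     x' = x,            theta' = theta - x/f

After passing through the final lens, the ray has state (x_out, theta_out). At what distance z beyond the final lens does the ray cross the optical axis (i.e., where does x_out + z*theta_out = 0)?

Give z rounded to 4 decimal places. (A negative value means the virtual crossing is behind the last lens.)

Answer: -27.7365

Derivation:
Initial: x=9.0000 theta=0.0000
After 1 (propagate distance d=16): x=9.0000 theta=0.0000
After 2 (thin lens f=28): x=9.0000 theta=-9/28 (≈-0.3214)
After 3 (propagate distance d=30): x=-9/14 (≈-0.6429) theta=-9/28 (≈-0.3214)
After 4 (thin lens f=-28): x=-9/14 (≈-0.6429) theta=-135/392 (≈-0.3444)
After 5 (propagate distance d=11): x=-1737/392 (≈-4.4311) theta=-135/392 (≈-0.3444)
After 6 (thin lens f=24): x=-1737/392 (≈-4.4311) theta=-501/3136 (≈-0.1598)
z_focus = -x_out/theta_out = -(-1737/392)/(-501/3136) = -4632/167 ≈ -27.7365
Rounded to 4 decimal places: z = -27.7365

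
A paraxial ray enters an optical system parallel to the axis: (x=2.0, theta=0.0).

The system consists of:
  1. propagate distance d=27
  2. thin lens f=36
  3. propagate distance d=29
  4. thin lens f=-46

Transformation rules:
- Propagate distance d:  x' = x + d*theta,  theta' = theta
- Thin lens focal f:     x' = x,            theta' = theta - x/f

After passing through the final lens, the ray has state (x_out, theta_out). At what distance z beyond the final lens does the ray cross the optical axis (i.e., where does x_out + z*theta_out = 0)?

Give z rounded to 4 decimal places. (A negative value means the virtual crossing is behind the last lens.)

Answer: 8.2564

Derivation:
Initial: x=2.0000 theta=0.0000
After 1 (propagate distance d=27): x=2.0000 theta=0.0000
After 2 (thin lens f=36): x=2.0000 theta=-1/18 (≈-0.0556)
After 3 (propagate distance d=29): x=7/18 (≈0.3889) theta=-1/18 (≈-0.0556)
After 4 (thin lens f=-46): x=7/18 (≈0.3889) theta=-13/276 (≈-0.0471)
z_focus = -x_out/theta_out = -(7/18)/(-13/276) = 322/39 ≈ 8.2564
Rounded to 4 decimal places: z = 8.2564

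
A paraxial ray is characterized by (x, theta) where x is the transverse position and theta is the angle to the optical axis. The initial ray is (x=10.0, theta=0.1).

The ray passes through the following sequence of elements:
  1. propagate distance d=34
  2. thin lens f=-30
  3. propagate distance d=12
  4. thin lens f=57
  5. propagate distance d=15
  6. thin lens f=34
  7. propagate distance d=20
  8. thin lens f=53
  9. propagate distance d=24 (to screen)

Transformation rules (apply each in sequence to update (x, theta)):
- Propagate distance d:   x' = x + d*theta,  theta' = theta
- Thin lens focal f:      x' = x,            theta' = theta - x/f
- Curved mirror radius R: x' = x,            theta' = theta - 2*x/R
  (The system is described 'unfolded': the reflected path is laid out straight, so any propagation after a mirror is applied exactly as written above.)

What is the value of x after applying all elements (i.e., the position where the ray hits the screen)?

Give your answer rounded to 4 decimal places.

Initial: x=10.0000 theta=0.1000
After 1 (propagate distance d=34): x=13.4000 theta=0.1000
After 2 (thin lens f=-30): x=13.4000 theta=41/75 (≈0.5467)
After 3 (propagate distance d=12): x=19.9600 theta=41/75 (≈0.5467)
After 4 (thin lens f=57): x=19.9600 theta=56/285 (≈0.1965)
After 5 (propagate distance d=15): x=10881/475 (≈22.9074) theta=56/285 (≈0.1965)
After 6 (thin lens f=34): x=10881/475 (≈22.9074) theta=-1217/2550 (≈-0.4773)
After 7 (propagate distance d=20): x=323701/24225 (≈13.3623) theta=-1217/2550 (≈-0.4773)
After 8 (thin lens f=53): x=323701/24225 (≈13.3623) theta=-624307/855950 (≈-0.7294)
After 9 (propagate distance d=24 (to screen)): x=-5318899/1283925 (≈-4.1427) theta=-624307/855950 (≈-0.7294)
Rounded to 4 decimal places: x = -4.1427

Answer: -4.1427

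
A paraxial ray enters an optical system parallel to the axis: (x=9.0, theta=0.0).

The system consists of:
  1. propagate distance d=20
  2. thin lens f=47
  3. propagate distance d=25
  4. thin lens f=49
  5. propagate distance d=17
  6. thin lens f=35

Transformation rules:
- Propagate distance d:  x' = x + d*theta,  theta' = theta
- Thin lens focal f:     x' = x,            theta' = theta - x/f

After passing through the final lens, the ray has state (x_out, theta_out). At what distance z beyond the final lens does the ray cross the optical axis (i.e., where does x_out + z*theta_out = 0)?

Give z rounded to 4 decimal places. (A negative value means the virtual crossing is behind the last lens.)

Answer: -1.9164

Derivation:
Initial: x=9.0000 theta=0.0000
After 1 (propagate distance d=20): x=9.0000 theta=0.0000
After 2 (thin lens f=47): x=9.0000 theta=-9/47 (≈-0.1915)
After 3 (propagate distance d=25): x=198/47 (≈4.2128) theta=-9/47 (≈-0.1915)
After 4 (thin lens f=49): x=198/47 (≈4.2128) theta=-639/2303 (≈-0.2775)
After 5 (propagate distance d=17): x=-1161/2303 (≈-0.5041) theta=-639/2303 (≈-0.2775)
After 6 (thin lens f=35): x=-1161/2303 (≈-0.5041) theta=-21204/80605 (≈-0.2631)
z_focus = -x_out/theta_out = -(-1161/2303)/(-21204/80605) = -4515/2356 ≈ -1.9164
Rounded to 4 decimal places: z = -1.9164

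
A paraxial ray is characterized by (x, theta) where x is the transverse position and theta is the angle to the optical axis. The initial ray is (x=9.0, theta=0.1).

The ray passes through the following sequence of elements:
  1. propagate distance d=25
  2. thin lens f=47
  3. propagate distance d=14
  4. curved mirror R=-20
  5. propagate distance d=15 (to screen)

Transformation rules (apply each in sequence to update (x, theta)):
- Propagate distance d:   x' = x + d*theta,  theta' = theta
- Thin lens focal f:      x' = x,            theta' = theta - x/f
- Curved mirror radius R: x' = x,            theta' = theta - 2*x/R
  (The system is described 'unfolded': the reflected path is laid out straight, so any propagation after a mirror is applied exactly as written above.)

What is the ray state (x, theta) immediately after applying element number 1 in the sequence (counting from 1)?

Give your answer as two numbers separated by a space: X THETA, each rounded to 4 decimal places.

Initial: x=9.0000 theta=0.1000
After 1 (propagate distance d=25): x=11.5000 theta=0.1000
Rounded to 4 decimal places: x = 11.5000, theta = 0.1000

Answer: 11.5000 0.1000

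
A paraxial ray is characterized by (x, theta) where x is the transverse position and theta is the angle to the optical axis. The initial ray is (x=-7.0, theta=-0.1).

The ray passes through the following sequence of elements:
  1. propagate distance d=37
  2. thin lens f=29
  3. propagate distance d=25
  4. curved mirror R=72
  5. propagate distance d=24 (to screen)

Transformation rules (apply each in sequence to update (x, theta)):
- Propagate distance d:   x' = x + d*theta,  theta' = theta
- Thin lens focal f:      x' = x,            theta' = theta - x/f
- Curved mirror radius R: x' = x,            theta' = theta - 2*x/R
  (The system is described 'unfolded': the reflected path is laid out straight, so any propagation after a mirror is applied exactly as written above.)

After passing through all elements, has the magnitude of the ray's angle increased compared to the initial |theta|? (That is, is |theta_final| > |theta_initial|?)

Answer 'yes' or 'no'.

Answer: yes

Derivation:
Initial: x=-7.0000 theta=-0.1000
After 1 (propagate distance d=37): x=-10.7000 theta=-0.1000
After 2 (thin lens f=29): x=-10.7000 theta=39/145 (≈0.2690)
After 3 (propagate distance d=25): x=-1153/290 (≈-3.9759) theta=39/145 (≈0.2690)
After 4 (curved mirror R=72): x=-1153/290 (≈-3.9759) theta=3961/10440 (≈0.3794)
After 5 (propagate distance d=24 (to screen)): x=4463/870 (≈5.1299) theta=3961/10440 (≈0.3794)
|theta_initial|=0.1000 |theta_final|=3961/10440 (≈0.3794) -> increased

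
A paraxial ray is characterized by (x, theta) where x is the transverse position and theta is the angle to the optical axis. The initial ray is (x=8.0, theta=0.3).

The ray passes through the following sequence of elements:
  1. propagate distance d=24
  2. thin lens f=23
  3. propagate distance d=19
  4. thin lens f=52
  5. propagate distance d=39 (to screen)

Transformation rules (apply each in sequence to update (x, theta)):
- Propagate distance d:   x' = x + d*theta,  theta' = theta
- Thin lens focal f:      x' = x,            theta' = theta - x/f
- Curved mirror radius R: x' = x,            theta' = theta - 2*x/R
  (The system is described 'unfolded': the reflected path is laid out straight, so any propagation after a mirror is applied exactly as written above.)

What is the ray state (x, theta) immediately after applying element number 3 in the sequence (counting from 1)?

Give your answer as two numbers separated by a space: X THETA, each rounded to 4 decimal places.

Initial: x=8.0000 theta=0.3000
After 1 (propagate distance d=24): x=15.2000 theta=0.3000
After 2 (thin lens f=23): x=15.2000 theta=-83/230 (≈-0.3609)
After 3 (propagate distance d=19): x=1919/230 (≈8.3435) theta=-83/230 (≈-0.3609)
Rounded to 4 decimal places: x = 8.3435, theta = -0.3609

Answer: 8.3435 -0.3609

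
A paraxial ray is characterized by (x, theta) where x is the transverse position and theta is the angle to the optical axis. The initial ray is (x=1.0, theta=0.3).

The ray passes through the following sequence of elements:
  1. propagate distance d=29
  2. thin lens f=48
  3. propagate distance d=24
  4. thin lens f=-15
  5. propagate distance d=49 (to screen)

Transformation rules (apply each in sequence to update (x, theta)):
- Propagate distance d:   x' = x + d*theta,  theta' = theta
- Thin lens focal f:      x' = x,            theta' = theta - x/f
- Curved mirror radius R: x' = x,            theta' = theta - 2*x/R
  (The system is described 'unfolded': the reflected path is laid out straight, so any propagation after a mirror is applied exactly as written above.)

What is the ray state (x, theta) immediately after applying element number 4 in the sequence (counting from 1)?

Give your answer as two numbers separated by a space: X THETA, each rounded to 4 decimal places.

Initial: x=1.0000 theta=0.3000
After 1 (propagate distance d=29): x=9.7000 theta=0.3000
After 2 (thin lens f=48): x=9.7000 theta=47/480 (≈0.0979)
After 3 (propagate distance d=24): x=12.0500 theta=47/480 (≈0.0979)
After 4 (thin lens f=-15): x=12.0500 theta=721/800 (≈0.9013)
Rounded to 4 decimal places: x = 12.0500, theta = 0.9013

Answer: 12.0500 0.9013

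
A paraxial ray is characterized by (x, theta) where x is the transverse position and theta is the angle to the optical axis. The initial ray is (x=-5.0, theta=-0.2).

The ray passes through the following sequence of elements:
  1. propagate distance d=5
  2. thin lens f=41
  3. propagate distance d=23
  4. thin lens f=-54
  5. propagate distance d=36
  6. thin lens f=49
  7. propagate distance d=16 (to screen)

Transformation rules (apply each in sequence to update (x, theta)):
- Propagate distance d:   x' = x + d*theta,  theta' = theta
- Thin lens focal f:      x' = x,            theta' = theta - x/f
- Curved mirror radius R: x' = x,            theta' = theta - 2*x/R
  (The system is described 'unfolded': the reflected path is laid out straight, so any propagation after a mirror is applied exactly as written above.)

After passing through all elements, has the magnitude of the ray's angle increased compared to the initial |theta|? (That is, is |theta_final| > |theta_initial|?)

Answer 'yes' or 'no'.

Initial: x=-5.0000 theta=-0.2000
After 1 (propagate distance d=5): x=-6.0000 theta=-0.2000
After 2 (thin lens f=41): x=-6.0000 theta=-11/205 (≈-0.0537)
After 3 (propagate distance d=23): x=-1483/205 (≈-7.2341) theta=-11/205 (≈-0.0537)
After 4 (thin lens f=-54): x=-1483/205 (≈-7.2341) theta=-2077/11070 (≈-0.1876)
After 5 (propagate distance d=36): x=-8603/615 (≈-13.9886) theta=-2077/11070 (≈-0.1876)
After 6 (thin lens f=49): x=-8603/615 (≈-13.9886) theta=7583/77490 (≈0.0979)
After 7 (propagate distance d=16 (to screen)): x=-96265/7749 (≈-12.4229) theta=7583/77490 (≈0.0979)
|theta_initial|=0.2000 |theta_final|=7583/77490 (≈0.0979) -> not increased

Answer: no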